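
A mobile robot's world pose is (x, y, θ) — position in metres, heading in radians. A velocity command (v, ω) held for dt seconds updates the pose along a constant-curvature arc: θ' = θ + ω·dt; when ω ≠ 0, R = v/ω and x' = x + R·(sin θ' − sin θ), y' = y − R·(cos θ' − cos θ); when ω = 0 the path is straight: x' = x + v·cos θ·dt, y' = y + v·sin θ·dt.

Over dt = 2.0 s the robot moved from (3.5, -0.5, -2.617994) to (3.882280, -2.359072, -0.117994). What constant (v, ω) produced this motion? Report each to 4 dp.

Δθ = -0.117994 − -2.617994 = 2.500000
ω = Δθ/dt = 2.500000/2.0 = 1.2500
R = −Δy/(cos θ' − cos θ) = 1.0000
v = R·ω = 1.0000·1.2500 = 1.2500

v = 1.2500, ω = 1.2500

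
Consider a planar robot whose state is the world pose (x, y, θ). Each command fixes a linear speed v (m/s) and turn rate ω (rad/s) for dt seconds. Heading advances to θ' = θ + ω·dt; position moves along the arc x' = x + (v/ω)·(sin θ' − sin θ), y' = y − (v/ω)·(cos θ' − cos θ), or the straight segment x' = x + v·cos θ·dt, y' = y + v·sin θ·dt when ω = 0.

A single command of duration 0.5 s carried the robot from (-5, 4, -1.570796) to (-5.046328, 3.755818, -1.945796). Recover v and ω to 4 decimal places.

v = 0.5000, ω = -0.7500

Δθ = -1.945796 − -1.570796 = -0.375000
ω = Δθ/dt = -0.375000/0.5 = -0.7500
R = −Δy/(cos θ' − cos θ) = -0.6667
v = R·ω = -0.6667·-0.7500 = 0.5000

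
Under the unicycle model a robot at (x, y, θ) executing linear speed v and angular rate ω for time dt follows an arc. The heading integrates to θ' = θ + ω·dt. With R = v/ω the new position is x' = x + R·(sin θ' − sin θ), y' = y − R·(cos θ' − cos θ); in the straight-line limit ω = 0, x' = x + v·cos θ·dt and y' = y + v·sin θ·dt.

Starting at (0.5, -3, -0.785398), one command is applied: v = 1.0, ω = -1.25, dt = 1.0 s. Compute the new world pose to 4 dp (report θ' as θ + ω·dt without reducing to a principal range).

θ' = -0.7854 + -1.25·1.0 = -2.0354
R = v/ω = 1.0/-1.25 = -0.8000
x' = 0.5 + -0.8000·(sin -2.0354 − sin -0.7854) = 0.6495
y' = -3 − -0.8000·(cos -2.0354 − cos -0.7854) = -3.9241

(0.6495, -3.9241, -2.0354)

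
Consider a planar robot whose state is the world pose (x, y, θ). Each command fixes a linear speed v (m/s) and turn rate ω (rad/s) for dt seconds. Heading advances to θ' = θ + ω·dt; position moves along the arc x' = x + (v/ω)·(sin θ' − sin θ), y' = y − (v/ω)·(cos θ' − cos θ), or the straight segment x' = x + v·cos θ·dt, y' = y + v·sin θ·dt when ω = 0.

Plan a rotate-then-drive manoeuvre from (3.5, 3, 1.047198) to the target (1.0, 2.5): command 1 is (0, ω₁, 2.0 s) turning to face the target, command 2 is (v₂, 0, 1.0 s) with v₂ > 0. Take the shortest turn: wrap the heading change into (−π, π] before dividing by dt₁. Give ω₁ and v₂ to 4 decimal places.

ω₁ = 1.1459, v₂ = 2.5495

heading to target = atan2(2.5−3, 1−3.5) = -2.9442
Δθ = wrap(-2.9442 − 1.0472) = 2.2918; ω₁ = Δθ/dt₁ = 1.1459
distance = √((1−3.5)² + (2.5−3)²) = 2.5495; v₂ = distance/dt₂ = 2.5495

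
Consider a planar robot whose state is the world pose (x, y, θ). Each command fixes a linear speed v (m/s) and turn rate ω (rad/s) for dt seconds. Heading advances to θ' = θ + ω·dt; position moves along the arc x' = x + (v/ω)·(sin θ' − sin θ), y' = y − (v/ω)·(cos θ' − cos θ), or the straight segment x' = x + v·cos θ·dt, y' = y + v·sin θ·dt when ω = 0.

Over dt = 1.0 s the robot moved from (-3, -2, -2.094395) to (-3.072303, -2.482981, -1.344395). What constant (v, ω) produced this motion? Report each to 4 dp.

Δθ = -1.344395 − -2.094395 = 0.750000
ω = Δθ/dt = 0.750000/1.0 = 0.7500
R = −Δy/(cos θ' − cos θ) = 0.6667
v = R·ω = 0.6667·0.7500 = 0.5000

v = 0.5000, ω = 0.7500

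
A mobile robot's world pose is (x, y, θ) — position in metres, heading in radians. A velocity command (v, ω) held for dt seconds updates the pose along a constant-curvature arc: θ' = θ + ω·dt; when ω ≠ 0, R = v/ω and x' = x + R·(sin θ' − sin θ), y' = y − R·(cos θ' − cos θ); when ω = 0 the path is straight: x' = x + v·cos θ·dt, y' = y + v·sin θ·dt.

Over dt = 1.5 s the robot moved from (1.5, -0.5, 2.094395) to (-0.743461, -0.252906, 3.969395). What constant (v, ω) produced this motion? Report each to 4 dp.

v = 1.7500, ω = 1.2500

Δθ = 3.969395 − 2.094395 = 1.875000
ω = Δθ/dt = 1.875000/1.5 = 1.2500
R = Δx/(sin θ' − sin θ) = 1.4000
v = R·ω = 1.4000·1.2500 = 1.7500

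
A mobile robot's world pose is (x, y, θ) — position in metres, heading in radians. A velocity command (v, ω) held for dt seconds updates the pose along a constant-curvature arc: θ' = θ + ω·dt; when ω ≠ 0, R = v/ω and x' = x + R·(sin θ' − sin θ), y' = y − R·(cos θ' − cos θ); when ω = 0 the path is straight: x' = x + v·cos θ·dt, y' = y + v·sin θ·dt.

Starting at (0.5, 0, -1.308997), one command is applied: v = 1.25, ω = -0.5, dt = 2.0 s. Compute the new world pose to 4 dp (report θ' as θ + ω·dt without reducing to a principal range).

θ' = -1.3090 + -0.5·2.0 = -2.3090
R = v/ω = 1.25/-0.5 = -2.5000
x' = 0.5 + -2.5000·(sin -2.3090 − sin -1.3090) = -0.0656
y' = 0 − -2.5000·(cos -2.3090 − cos -1.3090) = -2.3294

(-0.0656, -2.3294, -2.3090)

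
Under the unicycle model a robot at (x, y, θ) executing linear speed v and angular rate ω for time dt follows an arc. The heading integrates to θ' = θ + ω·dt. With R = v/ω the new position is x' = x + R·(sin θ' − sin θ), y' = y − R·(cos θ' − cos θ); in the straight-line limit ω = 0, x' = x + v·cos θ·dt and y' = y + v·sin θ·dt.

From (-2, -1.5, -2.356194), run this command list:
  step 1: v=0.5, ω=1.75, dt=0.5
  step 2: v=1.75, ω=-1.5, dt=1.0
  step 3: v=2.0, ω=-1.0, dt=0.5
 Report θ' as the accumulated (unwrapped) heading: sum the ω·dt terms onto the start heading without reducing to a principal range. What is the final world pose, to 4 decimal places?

(-4.0438, -2.8951, -3.4812)

step 1: θ'=-1.4812 (R=0.2857) → pose (-2.0825, -1.7276, -1.4812)
step 2: θ'=-2.9812 (R=-1.1667) → pose (-3.0582, -2.9837, -2.9812)
step 3: θ'=-3.4812 (R=-2.0000) → pose (-4.0438, -2.8951, -3.4812)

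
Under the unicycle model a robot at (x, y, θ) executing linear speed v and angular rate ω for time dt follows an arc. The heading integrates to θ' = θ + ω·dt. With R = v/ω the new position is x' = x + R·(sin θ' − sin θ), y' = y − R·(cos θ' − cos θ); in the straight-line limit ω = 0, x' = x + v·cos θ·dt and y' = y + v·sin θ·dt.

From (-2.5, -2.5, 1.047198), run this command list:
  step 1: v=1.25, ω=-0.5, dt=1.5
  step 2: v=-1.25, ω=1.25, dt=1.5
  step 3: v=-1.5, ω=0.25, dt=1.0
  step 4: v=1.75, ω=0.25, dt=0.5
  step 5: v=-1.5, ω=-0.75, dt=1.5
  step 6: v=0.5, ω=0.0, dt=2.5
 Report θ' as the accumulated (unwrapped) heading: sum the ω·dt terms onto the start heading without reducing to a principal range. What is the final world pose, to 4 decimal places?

step 1: θ'=0.2972 (R=-2.5000) → pose (-1.0670, -1.3596, 0.2972)
step 2: θ'=2.1722 (R=-1.0000) → pose (-1.5987, -2.8816, 2.1722)
step 3: θ'=2.4222 (R=-6.0000) → pose (-0.6051, -4.0000, 2.4222)
step 4: θ'=2.5472 (R=7.0000) → pose (-1.2975, -3.4660, 2.5472)
step 5: θ'=1.4222 (R=2.0000) → pose (-0.4396, -5.4191, 1.4222)
step 6: θ'=1.4222 (straight) → pose (-0.2545, -4.1829, 1.4222)

(-0.2545, -4.1829, 1.4222)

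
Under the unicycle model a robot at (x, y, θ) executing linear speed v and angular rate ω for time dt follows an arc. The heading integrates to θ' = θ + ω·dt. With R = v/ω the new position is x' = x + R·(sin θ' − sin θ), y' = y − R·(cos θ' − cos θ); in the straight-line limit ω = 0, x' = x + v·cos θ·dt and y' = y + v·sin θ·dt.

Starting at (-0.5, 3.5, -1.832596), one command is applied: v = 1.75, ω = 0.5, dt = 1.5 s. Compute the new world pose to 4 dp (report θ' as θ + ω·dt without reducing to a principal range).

θ' = -1.8326 + 0.5·1.5 = -1.0826
R = v/ω = 1.75/0.5 = 3.5000
x' = -0.5 + 3.5000·(sin -1.0826 − sin -1.8326) = -0.2104
y' = 3.5 − 3.5000·(cos -1.0826 − cos -1.8326) = 0.9525

(-0.2104, 0.9525, -1.0826)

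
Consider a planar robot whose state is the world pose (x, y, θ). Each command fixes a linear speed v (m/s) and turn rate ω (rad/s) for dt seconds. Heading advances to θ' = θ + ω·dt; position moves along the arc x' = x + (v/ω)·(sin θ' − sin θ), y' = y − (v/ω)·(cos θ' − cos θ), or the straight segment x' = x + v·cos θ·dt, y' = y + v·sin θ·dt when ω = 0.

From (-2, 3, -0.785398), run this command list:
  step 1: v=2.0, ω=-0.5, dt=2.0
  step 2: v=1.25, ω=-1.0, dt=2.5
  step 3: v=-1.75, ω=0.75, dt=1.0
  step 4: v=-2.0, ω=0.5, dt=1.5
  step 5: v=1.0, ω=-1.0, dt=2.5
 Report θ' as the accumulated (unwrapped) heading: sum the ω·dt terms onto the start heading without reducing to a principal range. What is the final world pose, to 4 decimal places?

(-0.3101, -0.6959, -5.2854)

step 1: θ'=-1.7854 (R=-4.0000) → pose (-0.9202, -0.6803, -1.7854)
step 2: θ'=-4.2854 (R=-1.2500) → pose (-3.2793, -0.9317, -4.2854)
step 3: θ'=-3.5354 (R=-2.3333) → pose (-2.0508, -2.1201, -3.5354)
step 4: θ'=-2.7854 (R=-4.0000) → pose (0.8789, -2.1752, -2.7854)
step 5: θ'=-5.2854 (R=-1.0000) → pose (-0.3101, -0.6959, -5.2854)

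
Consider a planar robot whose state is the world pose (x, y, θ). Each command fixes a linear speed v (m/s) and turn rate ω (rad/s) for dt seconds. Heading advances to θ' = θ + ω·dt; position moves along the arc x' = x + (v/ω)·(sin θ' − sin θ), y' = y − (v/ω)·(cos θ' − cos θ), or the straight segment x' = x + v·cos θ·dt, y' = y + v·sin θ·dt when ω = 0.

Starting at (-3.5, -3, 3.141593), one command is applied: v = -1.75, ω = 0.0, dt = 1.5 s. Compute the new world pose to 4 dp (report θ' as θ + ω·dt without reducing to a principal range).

θ' = 3.1416 + 0.0·1.5 = 3.1416
ω = 0 → straight: x' = -3.5 + -1.75·cos(3.1416)·1.5 = -0.8750
y' = -3 + -1.75·sin(3.1416)·1.5 = -3.0000

(-0.8750, -3.0000, 3.1416)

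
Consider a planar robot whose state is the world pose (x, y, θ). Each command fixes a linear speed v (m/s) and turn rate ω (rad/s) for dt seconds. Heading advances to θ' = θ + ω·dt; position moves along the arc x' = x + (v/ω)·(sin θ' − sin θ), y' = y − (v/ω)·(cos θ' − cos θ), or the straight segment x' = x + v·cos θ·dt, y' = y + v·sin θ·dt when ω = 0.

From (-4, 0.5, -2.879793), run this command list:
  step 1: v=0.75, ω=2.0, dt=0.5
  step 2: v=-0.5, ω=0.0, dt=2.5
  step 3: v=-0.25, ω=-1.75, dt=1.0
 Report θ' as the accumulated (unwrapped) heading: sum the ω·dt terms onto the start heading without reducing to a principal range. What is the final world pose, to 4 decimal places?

(-3.6770, 1.5253, -3.6298)

step 1: θ'=-1.8798 (R=0.3750) → pose (-4.2602, 0.2518, -1.8798)
step 2: θ'=-1.8798 (straight) → pose (-3.8801, 1.4426, -1.8798)
step 3: θ'=-3.6298 (R=0.1429) → pose (-3.6770, 1.5253, -3.6298)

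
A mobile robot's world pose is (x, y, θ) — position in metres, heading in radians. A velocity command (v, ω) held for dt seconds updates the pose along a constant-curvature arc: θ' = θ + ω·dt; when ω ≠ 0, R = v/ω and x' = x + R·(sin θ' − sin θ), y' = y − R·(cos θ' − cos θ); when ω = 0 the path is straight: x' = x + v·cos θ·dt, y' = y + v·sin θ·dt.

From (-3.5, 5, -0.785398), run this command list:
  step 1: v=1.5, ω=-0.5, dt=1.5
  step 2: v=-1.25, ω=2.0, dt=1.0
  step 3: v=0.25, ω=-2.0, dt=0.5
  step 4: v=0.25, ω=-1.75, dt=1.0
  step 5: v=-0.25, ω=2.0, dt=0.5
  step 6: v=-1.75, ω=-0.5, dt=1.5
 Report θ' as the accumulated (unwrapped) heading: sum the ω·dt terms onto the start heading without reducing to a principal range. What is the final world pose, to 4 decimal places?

(-3.1181, 5.9715, -2.0354)

step 1: θ'=-1.5354 (R=-3.0000) → pose (-2.6232, 2.9849, -1.5354)
step 2: θ'=0.4646 (R=-0.6250) → pose (-3.5278, 3.5215, 0.4646)
step 3: θ'=-0.5354 (R=-0.1250) → pose (-3.4081, 3.5172, -0.5354)
step 4: θ'=-2.2854 (R=-0.1429) → pose (-3.3730, 3.3008, -2.2854)
step 5: θ'=-1.2854 (R=-0.1250) → pose (-3.3475, 3.4179, -1.2854)
step 6: θ'=-2.0354 (R=3.5000) → pose (-3.1181, 5.9715, -2.0354)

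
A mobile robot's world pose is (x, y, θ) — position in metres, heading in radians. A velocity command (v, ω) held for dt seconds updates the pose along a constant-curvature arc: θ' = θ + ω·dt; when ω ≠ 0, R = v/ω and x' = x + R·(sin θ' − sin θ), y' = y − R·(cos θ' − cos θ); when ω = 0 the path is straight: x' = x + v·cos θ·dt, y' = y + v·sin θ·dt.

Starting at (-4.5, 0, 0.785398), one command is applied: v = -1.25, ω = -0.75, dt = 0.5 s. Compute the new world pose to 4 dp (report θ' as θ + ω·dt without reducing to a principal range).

θ' = 0.7854 + -0.75·0.5 = 0.4104
R = v/ω = -1.25/-0.75 = 1.6667
x' = -4.5 + 1.6667·(sin 0.4104 − sin 0.7854) = -5.0136
y' = 0 − 1.6667·(cos 0.4104 − cos 0.7854) = -0.3498

(-5.0136, -0.3498, 0.4104)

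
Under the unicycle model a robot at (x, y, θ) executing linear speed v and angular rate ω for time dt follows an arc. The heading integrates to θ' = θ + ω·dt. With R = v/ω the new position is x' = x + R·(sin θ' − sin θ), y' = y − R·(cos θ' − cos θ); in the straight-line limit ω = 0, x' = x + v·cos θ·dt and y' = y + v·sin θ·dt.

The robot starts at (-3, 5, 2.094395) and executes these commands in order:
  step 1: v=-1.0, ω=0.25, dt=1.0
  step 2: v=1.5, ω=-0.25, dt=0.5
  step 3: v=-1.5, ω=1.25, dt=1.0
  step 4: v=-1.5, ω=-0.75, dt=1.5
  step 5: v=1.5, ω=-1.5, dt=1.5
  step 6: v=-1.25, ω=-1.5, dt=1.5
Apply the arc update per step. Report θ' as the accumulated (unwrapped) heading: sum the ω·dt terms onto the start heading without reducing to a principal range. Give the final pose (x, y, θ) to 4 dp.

step 1: θ'=2.3444 (R=-4.0000) → pose (-2.3975, 4.2051, 2.3444)
step 2: θ'=2.2194 (R=-6.0000) → pose (-2.8867, 4.7730, 2.2194)
step 3: θ'=3.4694 (R=-1.2000) → pose (-1.5440, 4.3618, 3.4694)
step 4: θ'=2.3444 (R=2.0000) → pose (0.5307, 3.8657, 2.3444)
step 5: θ'=0.0944 (R=-1.0000) → pose (1.1519, 5.5600, 0.0944)
step 6: θ'=-2.1556 (R=0.8333) → pose (0.3785, 6.8496, -2.1556)

(0.3785, 6.8496, -2.1556)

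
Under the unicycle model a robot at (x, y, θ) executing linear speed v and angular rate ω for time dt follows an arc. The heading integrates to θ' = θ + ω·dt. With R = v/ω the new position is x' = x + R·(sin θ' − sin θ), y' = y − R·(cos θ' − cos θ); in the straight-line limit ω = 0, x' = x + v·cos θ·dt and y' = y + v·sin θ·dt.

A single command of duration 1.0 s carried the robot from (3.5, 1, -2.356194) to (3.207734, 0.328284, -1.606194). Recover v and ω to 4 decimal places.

Δθ = -1.606194 − -2.356194 = 0.750000
ω = Δθ/dt = 0.750000/1.0 = 0.7500
R = −Δy/(cos θ' − cos θ) = 1.0000
v = R·ω = 1.0000·0.7500 = 0.7500

v = 0.7500, ω = 0.7500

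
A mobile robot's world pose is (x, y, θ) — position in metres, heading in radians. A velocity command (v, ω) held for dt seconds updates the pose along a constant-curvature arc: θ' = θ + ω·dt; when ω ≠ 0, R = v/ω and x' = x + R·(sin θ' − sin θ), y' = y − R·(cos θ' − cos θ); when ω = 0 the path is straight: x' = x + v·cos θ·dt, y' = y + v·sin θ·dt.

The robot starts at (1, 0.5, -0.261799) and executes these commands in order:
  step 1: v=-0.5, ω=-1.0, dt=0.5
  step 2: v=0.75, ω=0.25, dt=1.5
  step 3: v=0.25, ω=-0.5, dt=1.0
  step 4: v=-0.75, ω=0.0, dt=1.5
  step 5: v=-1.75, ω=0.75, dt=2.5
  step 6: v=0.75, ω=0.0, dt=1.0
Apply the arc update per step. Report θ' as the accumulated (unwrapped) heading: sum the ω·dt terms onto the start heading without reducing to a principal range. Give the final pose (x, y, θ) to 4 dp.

step 1: θ'=-0.7618 (R=0.5000) → pose (0.7843, 0.6212, -0.7618)
step 2: θ'=-0.3868 (R=3.0000) → pose (1.7233, 0.0136, -0.3868)
step 3: θ'=-0.8868 (R=-0.5000) → pose (1.9222, -0.1335, -0.8868)
step 4: θ'=-0.8868 (straight) → pose (1.2113, 0.7384, -0.8868)
step 5: θ'=0.9882 (R=-2.3333) → pose (-2.5456, 0.5478, 0.9882)
step 6: θ'=0.9882 (straight) → pose (-2.1329, 1.1740, 0.9882)

(-2.1329, 1.1740, 0.9882)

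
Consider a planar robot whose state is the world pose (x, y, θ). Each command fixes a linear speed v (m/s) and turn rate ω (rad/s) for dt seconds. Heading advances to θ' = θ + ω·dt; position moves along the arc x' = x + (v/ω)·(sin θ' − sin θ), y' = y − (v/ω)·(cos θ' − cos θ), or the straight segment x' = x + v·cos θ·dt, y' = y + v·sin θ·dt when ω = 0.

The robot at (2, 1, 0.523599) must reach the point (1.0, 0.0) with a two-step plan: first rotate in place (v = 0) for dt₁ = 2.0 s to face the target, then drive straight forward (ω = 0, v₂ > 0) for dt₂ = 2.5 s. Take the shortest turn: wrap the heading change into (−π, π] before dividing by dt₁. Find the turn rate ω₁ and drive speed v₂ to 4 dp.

ω₁ = -1.4399, v₂ = 0.5657

heading to target = atan2(0−1, 1−2) = -2.3562
Δθ = wrap(-2.3562 − 0.5236) = -2.8798; ω₁ = Δθ/dt₁ = -1.4399
distance = √((1−2)² + (0−1)²) = 1.4142; v₂ = distance/dt₂ = 0.5657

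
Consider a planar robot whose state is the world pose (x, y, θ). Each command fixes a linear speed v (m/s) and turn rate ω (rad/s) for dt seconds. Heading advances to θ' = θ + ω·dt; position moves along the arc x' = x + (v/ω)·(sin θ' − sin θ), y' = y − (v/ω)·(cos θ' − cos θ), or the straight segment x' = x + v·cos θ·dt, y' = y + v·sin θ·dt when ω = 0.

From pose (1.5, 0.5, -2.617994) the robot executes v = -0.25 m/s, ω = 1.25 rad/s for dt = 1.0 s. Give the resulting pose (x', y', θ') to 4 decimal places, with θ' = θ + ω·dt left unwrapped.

θ' = -2.6180 + 1.25·1.0 = -1.3680
R = v/ω = -0.25/1.25 = -0.2000
x' = 1.5 + -0.2000·(sin -1.3680 − sin -2.6180) = 1.5959
y' = 0.5 − -0.2000·(cos -1.3680 − cos -2.6180) = 0.7135

(1.5959, 0.7135, -1.3680)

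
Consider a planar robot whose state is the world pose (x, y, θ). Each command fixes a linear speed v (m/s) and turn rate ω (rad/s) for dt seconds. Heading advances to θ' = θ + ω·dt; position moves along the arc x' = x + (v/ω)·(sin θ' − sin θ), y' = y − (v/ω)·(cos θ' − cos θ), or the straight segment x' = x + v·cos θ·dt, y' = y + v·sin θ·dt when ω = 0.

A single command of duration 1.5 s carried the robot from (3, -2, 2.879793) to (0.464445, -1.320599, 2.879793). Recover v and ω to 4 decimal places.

v = 1.7500, ω = 0.0000

Δθ = 2.879793 − 2.879793 = 0.000000
ω = Δθ/dt = 0.000000/1.5 = 0.0000
ω = 0 → v = (Δx·cos θ + Δy·sin θ)/dt = 1.7500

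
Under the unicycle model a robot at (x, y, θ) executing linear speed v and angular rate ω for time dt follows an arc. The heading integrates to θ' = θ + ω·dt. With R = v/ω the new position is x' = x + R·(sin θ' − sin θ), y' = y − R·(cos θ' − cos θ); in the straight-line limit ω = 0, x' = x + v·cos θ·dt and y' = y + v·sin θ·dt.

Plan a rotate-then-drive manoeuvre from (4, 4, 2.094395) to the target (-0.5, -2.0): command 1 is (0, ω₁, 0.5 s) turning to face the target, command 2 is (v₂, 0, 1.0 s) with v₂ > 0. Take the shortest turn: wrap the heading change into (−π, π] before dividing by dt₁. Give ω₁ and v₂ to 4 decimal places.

ω₁ = 3.9490, v₂ = 7.5000

heading to target = atan2(-2−4, -0.5−4) = -2.2143
Δθ = wrap(-2.2143 − 2.0944) = 1.9745; ω₁ = Δθ/dt₁ = 3.9490
distance = √((-0.5−4)² + (-2−4)²) = 7.5000; v₂ = distance/dt₂ = 7.5000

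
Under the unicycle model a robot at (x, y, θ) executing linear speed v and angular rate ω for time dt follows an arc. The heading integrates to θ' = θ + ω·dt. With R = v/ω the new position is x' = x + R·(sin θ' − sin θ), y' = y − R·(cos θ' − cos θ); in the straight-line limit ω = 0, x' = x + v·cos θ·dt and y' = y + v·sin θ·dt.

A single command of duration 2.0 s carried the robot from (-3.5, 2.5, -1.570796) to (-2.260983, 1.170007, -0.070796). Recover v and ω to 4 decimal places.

v = 1.0000, ω = 0.7500

Δθ = -0.070796 − -1.570796 = 1.500000
ω = Δθ/dt = 1.500000/2.0 = 0.7500
R = −Δy/(cos θ' − cos θ) = 1.3333
v = R·ω = 1.3333·0.7500 = 1.0000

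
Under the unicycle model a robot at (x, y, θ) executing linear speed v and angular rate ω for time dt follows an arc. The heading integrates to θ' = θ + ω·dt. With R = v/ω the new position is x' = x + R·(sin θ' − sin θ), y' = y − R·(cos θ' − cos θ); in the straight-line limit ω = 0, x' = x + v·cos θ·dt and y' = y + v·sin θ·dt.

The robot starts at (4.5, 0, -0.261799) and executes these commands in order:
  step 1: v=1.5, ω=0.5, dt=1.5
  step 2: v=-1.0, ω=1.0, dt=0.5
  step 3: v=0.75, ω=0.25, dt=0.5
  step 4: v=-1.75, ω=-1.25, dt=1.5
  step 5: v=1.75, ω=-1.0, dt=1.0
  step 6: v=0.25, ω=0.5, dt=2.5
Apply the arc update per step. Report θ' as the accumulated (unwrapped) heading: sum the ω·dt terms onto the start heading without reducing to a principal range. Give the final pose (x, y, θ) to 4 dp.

step 1: θ'=0.4882 (R=3.0000) → pose (6.6836, 0.2482, 0.4882)
step 2: θ'=0.9882 (R=-1.0000) → pose (6.3176, -0.0847, 0.9882)
step 3: θ'=1.1132 (R=3.0000) → pose (6.5038, 0.2405, 1.1132)
step 4: θ'=-0.7618 (R=1.4000) → pose (4.2815, -0.1541, -0.7618)
step 5: θ'=-1.7618 (R=-1.7500) → pose (4.7918, -1.7526, -1.7618)
step 6: θ'=-0.5118 (R=0.5000) → pose (5.0378, -2.2834, -0.5118)

(5.0378, -2.2834, -0.5118)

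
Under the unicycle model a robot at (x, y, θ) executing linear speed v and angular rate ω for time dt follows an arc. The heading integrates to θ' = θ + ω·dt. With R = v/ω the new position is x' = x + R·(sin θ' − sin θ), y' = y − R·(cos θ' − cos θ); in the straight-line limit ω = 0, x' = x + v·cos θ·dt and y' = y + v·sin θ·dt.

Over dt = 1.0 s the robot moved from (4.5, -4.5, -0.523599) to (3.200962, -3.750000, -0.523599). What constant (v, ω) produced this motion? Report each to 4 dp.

v = -1.5000, ω = 0.0000

Δθ = -0.523599 − -0.523599 = 0.000000
ω = Δθ/dt = 0.000000/1.0 = 0.0000
ω = 0 → v = (Δx·cos θ + Δy·sin θ)/dt = -1.5000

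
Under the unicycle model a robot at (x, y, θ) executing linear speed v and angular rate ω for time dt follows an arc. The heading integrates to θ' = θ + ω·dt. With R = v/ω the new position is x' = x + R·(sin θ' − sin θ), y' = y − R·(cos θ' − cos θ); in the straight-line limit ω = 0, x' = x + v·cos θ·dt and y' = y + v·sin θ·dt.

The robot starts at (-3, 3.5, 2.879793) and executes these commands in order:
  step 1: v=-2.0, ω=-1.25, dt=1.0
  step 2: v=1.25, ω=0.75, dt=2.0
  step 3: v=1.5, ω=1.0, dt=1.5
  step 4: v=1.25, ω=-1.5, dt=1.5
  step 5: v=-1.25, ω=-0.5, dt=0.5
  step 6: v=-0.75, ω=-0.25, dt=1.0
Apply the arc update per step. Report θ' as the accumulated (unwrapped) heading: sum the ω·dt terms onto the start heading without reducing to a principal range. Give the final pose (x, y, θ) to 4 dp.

(-5.6708, 0.5449, 1.8798)

step 1: θ'=1.6298 (R=1.6000) → pose (-1.8169, 2.0489, 1.6298)
step 2: θ'=3.1298 (R=1.6667) → pose (-3.4610, 3.6171, 3.1298)
step 3: θ'=4.6298 (R=1.5000) → pose (-4.9736, 2.2410, 4.6298)
step 4: θ'=2.3798 (R=-0.8333) → pose (-6.3793, 1.7068, 2.3798)
step 5: θ'=2.1298 (R=2.5000) → pose (-5.9854, 1.2236, 2.1298)
step 6: θ'=1.8798 (R=3.0000) → pose (-5.6708, 0.5449, 1.8798)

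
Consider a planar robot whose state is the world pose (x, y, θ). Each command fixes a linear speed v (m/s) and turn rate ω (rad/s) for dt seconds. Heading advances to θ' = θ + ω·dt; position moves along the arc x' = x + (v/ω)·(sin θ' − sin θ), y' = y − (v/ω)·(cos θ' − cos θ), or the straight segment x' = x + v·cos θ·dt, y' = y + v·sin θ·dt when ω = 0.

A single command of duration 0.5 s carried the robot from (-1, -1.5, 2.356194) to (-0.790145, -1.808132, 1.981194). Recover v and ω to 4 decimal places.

v = -0.7500, ω = -0.7500

Δθ = 1.981194 − 2.356194 = -0.375000
ω = Δθ/dt = -0.375000/0.5 = -0.7500
R = −Δy/(cos θ' − cos θ) = 1.0000
v = R·ω = 1.0000·-0.7500 = -0.7500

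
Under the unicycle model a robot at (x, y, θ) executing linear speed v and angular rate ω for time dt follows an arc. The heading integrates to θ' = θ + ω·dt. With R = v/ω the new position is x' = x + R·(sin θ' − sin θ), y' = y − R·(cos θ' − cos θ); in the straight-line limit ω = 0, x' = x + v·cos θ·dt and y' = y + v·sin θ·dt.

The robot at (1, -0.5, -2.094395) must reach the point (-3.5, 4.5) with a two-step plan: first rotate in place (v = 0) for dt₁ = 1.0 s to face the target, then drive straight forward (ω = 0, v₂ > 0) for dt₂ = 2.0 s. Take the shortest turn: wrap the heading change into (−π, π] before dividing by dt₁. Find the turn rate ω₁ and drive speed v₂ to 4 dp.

ω₁ = -1.8852, v₂ = 3.3634

heading to target = atan2(4.5−-0.5, -3.5−1) = 2.3036
Δθ = wrap(2.3036 − -2.0944) = -1.8852; ω₁ = Δθ/dt₁ = -1.8852
distance = √((-3.5−1)² + (4.5−-0.5)²) = 6.7268; v₂ = distance/dt₂ = 3.3634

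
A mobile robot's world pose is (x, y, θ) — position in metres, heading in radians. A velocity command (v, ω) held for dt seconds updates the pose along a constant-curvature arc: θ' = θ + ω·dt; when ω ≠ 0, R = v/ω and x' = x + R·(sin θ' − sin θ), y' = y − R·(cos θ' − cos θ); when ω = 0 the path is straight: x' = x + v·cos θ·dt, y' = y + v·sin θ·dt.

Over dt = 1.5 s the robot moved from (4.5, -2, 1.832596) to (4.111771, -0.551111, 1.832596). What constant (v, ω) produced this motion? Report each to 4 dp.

v = 1.0000, ω = 0.0000

Δθ = 1.832596 − 1.832596 = 0.000000
ω = Δθ/dt = 0.000000/1.5 = 0.0000
ω = 0 → v = (Δx·cos θ + Δy·sin θ)/dt = 1.0000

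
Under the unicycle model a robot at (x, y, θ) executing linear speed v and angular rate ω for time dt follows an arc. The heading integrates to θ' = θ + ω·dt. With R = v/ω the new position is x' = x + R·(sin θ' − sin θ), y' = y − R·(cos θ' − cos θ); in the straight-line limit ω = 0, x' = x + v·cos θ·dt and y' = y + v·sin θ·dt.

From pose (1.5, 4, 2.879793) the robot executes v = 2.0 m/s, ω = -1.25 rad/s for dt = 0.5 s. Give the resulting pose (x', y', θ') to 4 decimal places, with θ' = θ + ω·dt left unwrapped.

(0.6740, 4.5344, 2.2548)

θ' = 2.8798 + -1.25·0.5 = 2.2548
R = v/ω = 2.0/-1.25 = -1.6000
x' = 1.5 + -1.6000·(sin 2.2548 − sin 2.8798) = 0.6740
y' = 4 − -1.6000·(cos 2.2548 − cos 2.8798) = 4.5344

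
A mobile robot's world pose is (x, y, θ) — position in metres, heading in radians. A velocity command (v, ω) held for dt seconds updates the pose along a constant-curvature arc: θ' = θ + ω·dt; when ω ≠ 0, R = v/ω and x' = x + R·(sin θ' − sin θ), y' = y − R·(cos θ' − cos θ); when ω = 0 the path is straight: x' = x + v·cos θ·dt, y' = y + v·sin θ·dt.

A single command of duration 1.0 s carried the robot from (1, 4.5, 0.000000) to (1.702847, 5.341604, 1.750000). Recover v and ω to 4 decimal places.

v = 1.2500, ω = 1.7500

Δθ = 1.750000 − 0.000000 = 1.750000
ω = Δθ/dt = 1.750000/1.0 = 1.7500
R = −Δy/(cos θ' − cos θ) = 0.7143
v = R·ω = 0.7143·1.7500 = 1.2500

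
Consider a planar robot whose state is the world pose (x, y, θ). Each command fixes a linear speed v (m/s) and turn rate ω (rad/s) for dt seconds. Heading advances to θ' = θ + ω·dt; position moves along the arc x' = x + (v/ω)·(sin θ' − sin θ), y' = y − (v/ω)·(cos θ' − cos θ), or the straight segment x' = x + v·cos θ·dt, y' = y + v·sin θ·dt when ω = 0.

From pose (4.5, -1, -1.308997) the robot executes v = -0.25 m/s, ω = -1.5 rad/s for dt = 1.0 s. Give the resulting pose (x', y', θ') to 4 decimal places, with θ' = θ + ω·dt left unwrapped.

θ' = -1.3090 + -1.5·1.0 = -2.8090
R = v/ω = -0.25/-1.5 = 0.1667
x' = 4.5 + 0.1667·(sin -2.8090 − sin -1.3090) = 4.6066
y' = -1 − 0.1667·(cos -2.8090 − cos -1.3090) = -0.7993

(4.6066, -0.7993, -2.8090)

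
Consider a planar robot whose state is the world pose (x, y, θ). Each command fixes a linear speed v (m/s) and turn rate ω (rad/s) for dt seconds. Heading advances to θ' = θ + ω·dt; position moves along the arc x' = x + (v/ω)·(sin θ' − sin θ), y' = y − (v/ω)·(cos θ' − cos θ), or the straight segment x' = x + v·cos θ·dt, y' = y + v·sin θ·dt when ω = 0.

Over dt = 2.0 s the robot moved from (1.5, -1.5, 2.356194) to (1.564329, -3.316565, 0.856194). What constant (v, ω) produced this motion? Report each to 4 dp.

Δθ = 0.856194 − 2.356194 = -1.500000
ω = Δθ/dt = -1.500000/2.0 = -0.7500
R = −Δy/(cos θ' − cos θ) = 1.3333
v = R·ω = 1.3333·-0.7500 = -1.0000

v = -1.0000, ω = -0.7500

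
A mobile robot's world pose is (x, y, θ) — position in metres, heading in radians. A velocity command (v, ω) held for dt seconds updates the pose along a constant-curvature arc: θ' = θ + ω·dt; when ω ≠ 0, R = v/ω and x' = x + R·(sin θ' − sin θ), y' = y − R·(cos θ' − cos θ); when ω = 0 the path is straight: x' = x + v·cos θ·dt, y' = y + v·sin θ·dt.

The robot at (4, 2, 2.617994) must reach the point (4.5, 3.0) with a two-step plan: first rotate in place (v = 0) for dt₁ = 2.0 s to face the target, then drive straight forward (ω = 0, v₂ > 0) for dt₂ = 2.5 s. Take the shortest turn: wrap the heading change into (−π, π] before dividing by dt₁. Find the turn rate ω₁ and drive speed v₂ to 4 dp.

ω₁ = -0.7554, v₂ = 0.4472

heading to target = atan2(3−2, 4.5−4) = 1.1071
Δθ = wrap(1.1071 − 2.6180) = -1.5108; ω₁ = Δθ/dt₁ = -0.7554
distance = √((4.5−4)² + (3−2)²) = 1.1180; v₂ = distance/dt₂ = 0.4472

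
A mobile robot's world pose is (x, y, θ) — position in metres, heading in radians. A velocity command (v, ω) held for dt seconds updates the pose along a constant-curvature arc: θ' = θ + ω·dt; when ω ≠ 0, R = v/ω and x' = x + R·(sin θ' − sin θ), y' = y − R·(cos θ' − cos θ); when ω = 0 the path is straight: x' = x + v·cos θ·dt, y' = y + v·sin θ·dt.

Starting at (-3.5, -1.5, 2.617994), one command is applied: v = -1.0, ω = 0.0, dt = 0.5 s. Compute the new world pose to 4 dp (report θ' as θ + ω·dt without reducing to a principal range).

θ' = 2.6180 + 0.0·0.5 = 2.6180
ω = 0 → straight: x' = -3.5 + -1.0·cos(2.6180)·0.5 = -3.0670
y' = -1.5 + -1.0·sin(2.6180)·0.5 = -1.7500

(-3.0670, -1.7500, 2.6180)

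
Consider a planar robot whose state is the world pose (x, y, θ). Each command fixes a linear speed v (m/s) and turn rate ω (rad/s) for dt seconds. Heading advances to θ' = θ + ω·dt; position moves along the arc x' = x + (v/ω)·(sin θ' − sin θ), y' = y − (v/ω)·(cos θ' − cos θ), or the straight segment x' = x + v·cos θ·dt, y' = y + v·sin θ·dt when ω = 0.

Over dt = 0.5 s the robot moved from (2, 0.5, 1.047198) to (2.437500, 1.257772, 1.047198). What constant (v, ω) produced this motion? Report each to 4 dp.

Δθ = 1.047198 − 1.047198 = 0.000000
ω = Δθ/dt = 0.000000/0.5 = 0.0000
ω = 0 → v = (Δx·cos θ + Δy·sin θ)/dt = 1.7500

v = 1.7500, ω = 0.0000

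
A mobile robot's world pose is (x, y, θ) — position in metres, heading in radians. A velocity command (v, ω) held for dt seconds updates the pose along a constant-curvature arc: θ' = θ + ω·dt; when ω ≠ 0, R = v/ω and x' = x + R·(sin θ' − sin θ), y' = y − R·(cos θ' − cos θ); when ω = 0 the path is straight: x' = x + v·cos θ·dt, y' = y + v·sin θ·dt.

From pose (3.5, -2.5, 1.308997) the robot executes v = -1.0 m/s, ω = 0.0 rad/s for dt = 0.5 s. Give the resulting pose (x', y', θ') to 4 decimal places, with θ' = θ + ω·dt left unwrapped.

(3.3706, -2.9830, 1.3090)

θ' = 1.3090 + 0.0·0.5 = 1.3090
ω = 0 → straight: x' = 3.5 + -1.0·cos(1.3090)·0.5 = 3.3706
y' = -2.5 + -1.0·sin(1.3090)·0.5 = -2.9830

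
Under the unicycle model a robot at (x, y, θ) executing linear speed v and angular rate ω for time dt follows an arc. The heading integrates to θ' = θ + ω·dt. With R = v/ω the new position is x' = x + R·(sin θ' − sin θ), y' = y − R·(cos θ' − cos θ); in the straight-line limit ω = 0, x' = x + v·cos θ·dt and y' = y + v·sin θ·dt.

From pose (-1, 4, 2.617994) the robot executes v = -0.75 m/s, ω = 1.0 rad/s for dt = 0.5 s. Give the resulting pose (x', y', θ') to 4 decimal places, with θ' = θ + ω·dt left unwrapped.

(-0.6427, 3.8997, 3.1180)

θ' = 2.6180 + 1.0·0.5 = 3.1180
R = v/ω = -0.75/1.0 = -0.7500
x' = -1 + -0.7500·(sin 3.1180 − sin 2.6180) = -0.6427
y' = 4 − -0.7500·(cos 3.1180 − cos 2.6180) = 3.8997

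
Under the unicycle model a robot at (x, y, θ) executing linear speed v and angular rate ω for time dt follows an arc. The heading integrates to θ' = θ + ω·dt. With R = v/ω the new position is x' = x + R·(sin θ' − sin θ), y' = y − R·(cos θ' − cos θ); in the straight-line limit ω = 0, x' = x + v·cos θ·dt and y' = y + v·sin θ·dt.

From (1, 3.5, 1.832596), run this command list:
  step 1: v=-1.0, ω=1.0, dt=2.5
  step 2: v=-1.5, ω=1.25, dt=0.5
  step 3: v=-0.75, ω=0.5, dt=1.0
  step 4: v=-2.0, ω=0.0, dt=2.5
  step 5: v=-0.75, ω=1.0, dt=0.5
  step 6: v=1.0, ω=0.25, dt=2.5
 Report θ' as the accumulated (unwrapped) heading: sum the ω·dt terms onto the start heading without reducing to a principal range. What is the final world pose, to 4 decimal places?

step 1: θ'=4.3326 (R=-1.0000) → pose (2.8947, 3.3881, 4.3326)
step 2: θ'=4.9576 (R=-1.2000) → pose (2.9443, 4.1243, 4.9576)
step 3: θ'=5.4576 (R=-1.5000) → pose (2.5916, 4.7773, 5.4576)
step 4: θ'=5.4576 (straight) → pose (-0.7990, 8.4521, 5.4576)
step 5: θ'=5.9576 (R=-0.7500) → pose (-1.1104, 8.6541, 5.9576)
step 6: θ'=6.5826 (R=4.0000) → pose (1.3489, 8.6219, 6.5826)

(1.3489, 8.6219, 6.5826)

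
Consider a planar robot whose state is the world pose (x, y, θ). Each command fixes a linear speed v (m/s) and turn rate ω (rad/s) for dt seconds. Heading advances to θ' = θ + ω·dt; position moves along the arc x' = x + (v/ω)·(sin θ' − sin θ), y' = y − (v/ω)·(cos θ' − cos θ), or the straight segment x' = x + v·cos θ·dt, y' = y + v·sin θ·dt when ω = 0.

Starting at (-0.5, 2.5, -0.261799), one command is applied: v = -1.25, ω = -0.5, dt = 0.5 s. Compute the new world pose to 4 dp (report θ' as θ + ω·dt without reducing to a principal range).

θ' = -0.2618 + -0.5·0.5 = -0.5118
R = v/ω = -1.25/-0.5 = 2.5000
x' = -0.5 + 2.5000·(sin -0.5118 − sin -0.2618) = -1.0773
y' = 2.5 − 2.5000·(cos -0.5118 − cos -0.2618) = 2.7352

(-1.0773, 2.7352, -0.5118)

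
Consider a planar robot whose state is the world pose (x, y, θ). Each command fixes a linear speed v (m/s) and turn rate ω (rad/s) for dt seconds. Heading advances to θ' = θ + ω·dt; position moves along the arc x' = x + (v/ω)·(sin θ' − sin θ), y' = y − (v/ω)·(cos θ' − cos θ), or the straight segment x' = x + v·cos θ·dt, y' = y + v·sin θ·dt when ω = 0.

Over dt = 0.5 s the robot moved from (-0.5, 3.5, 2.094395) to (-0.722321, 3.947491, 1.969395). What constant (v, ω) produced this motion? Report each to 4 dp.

v = 1.0000, ω = -0.2500

Δθ = 1.969395 − 2.094395 = -0.125000
ω = Δθ/dt = -0.125000/0.5 = -0.2500
R = −Δy/(cos θ' − cos θ) = -4.0000
v = R·ω = -4.0000·-0.2500 = 1.0000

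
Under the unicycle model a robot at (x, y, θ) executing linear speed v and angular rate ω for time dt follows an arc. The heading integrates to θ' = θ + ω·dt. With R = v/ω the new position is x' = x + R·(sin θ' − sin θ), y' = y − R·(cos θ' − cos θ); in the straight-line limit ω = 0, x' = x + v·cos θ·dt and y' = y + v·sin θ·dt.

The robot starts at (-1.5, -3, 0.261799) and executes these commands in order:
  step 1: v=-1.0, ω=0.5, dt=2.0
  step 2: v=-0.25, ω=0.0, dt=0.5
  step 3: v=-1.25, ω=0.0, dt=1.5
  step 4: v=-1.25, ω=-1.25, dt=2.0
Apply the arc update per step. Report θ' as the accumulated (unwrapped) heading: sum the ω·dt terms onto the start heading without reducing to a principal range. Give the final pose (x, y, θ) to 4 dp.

step 1: θ'=1.2618 (R=-2.0000) → pose (-2.8876, -4.3236, 1.2618)
step 2: θ'=1.2618 (straight) → pose (-2.9257, -4.4427, 1.2618)
step 3: θ'=1.2618 (straight) → pose (-3.4958, -6.2289, 1.2618)
step 4: θ'=-1.2382 (R=1.0000) → pose (-5.3937, -6.2513, -1.2382)

(-5.3937, -6.2513, -1.2382)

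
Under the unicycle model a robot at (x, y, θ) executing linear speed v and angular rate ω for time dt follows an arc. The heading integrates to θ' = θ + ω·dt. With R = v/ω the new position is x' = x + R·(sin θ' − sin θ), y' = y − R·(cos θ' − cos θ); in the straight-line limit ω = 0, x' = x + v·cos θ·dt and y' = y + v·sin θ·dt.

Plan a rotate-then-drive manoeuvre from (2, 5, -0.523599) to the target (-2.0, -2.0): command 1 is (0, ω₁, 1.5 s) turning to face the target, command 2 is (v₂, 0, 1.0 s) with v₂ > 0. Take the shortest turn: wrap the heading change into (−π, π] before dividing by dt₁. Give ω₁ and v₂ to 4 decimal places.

ω₁ = -1.0442, v₂ = 8.0623

heading to target = atan2(-2−5, -2−2) = -2.0899
Δθ = wrap(-2.0899 − -0.5236) = -1.5663; ω₁ = Δθ/dt₁ = -1.0442
distance = √((-2−2)² + (-2−5)²) = 8.0623; v₂ = distance/dt₂ = 8.0623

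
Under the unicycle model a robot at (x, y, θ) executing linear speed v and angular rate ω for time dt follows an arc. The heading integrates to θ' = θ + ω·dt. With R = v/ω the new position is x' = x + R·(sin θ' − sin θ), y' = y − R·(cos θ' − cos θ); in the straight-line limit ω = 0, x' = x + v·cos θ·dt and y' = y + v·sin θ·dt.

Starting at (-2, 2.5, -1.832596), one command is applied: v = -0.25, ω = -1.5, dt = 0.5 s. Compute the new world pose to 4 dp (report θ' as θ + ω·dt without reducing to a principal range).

θ' = -1.8326 + -1.5·0.5 = -2.5826
R = v/ω = -0.25/-1.5 = 0.1667
x' = -2 + 0.1667·(sin -2.5826 − sin -1.8326) = -1.9274
y' = 2.5 − 0.1667·(cos -2.5826 − cos -1.8326) = 2.5982

(-1.9274, 2.5982, -2.5826)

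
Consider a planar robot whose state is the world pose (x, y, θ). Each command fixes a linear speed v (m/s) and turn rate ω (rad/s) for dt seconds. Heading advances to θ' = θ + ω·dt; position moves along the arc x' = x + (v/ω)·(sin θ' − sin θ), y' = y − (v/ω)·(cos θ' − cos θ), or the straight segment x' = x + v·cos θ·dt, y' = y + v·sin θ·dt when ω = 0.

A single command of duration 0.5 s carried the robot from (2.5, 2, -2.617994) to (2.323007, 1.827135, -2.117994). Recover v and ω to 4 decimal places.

v = 0.5000, ω = 1.0000

Δθ = -2.117994 − -2.617994 = 0.500000
ω = Δθ/dt = 0.500000/0.5 = 1.0000
R = Δx/(sin θ' − sin θ) = 0.5000
v = R·ω = 0.5000·1.0000 = 0.5000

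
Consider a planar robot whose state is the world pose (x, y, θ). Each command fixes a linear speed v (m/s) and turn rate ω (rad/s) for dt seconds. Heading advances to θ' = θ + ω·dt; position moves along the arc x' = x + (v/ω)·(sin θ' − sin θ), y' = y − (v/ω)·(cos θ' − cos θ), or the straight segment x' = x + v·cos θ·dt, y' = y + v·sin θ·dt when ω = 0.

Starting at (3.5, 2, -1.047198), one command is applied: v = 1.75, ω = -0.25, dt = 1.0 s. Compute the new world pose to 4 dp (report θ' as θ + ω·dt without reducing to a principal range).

θ' = -1.0472 + -0.25·1.0 = -1.2972
R = v/ω = 1.75/-0.25 = -7.0000
x' = 3.5 + -7.0000·(sin -1.2972 − sin -1.0472) = 4.1775
y' = 2 − -7.0000·(cos -1.2972 − cos -1.0472) = 0.3914

(4.1775, 0.3914, -1.2972)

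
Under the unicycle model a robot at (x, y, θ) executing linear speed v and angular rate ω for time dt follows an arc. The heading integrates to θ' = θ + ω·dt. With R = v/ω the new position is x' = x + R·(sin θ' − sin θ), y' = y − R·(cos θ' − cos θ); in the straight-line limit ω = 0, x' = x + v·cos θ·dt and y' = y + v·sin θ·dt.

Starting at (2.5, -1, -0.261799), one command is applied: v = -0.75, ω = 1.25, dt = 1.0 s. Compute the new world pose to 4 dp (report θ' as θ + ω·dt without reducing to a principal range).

(1.8437, -1.2494, 0.9882)

θ' = -0.2618 + 1.25·1.0 = 0.9882
R = v/ω = -0.75/1.25 = -0.6000
x' = 2.5 + -0.6000·(sin 0.9882 − sin -0.2618) = 1.8437
y' = -1 − -0.6000·(cos 0.9882 − cos -0.2618) = -1.2494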